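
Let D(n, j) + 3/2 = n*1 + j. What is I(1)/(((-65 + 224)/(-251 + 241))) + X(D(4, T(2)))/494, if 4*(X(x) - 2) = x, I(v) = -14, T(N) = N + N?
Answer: 557891/628368 ≈ 0.88784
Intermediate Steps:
T(N) = 2*N
D(n, j) = -3/2 + j + n (D(n, j) = -3/2 + (n*1 + j) = -3/2 + (n + j) = -3/2 + (j + n) = -3/2 + j + n)
X(x) = 2 + x/4
I(1)/(((-65 + 224)/(-251 + 241))) + X(D(4, T(2)))/494 = -14*(-251 + 241)/(-65 + 224) + (2 + (-3/2 + 2*2 + 4)/4)/494 = -14/(159/(-10)) + (2 + (-3/2 + 4 + 4)/4)*(1/494) = -14/(159*(-⅒)) + (2 + (¼)*(13/2))*(1/494) = -14/(-159/10) + (2 + 13/8)*(1/494) = -14*(-10/159) + (29/8)*(1/494) = 140/159 + 29/3952 = 557891/628368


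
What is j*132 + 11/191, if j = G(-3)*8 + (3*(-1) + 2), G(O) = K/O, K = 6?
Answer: -428593/191 ≈ -2243.9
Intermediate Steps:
G(O) = 6/O
j = -17 (j = (6/(-3))*8 + (3*(-1) + 2) = (6*(-⅓))*8 + (-3 + 2) = -2*8 - 1 = -16 - 1 = -17)
j*132 + 11/191 = -17*132 + 11/191 = -2244 + 11*(1/191) = -2244 + 11/191 = -428593/191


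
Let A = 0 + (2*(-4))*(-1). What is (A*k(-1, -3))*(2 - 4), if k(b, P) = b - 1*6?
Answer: 112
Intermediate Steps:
k(b, P) = -6 + b (k(b, P) = b - 6 = -6 + b)
A = 8 (A = 0 - 8*(-1) = 0 + 8 = 8)
(A*k(-1, -3))*(2 - 4) = (8*(-6 - 1))*(2 - 4) = (8*(-7))*(-2) = -56*(-2) = 112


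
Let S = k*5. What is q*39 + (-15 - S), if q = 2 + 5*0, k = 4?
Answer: 43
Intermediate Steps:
q = 2 (q = 2 + 0 = 2)
S = 20 (S = 4*5 = 20)
q*39 + (-15 - S) = 2*39 + (-15 - 1*20) = 78 + (-15 - 20) = 78 - 35 = 43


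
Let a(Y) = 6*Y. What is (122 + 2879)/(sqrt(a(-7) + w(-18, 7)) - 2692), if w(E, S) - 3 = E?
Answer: -8078692/7246921 - 3001*I*sqrt(57)/7246921 ≈ -1.1148 - 0.0031264*I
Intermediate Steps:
w(E, S) = 3 + E
(122 + 2879)/(sqrt(a(-7) + w(-18, 7)) - 2692) = (122 + 2879)/(sqrt(6*(-7) + (3 - 18)) - 2692) = 3001/(sqrt(-42 - 15) - 2692) = 3001/(sqrt(-57) - 2692) = 3001/(I*sqrt(57) - 2692) = 3001/(-2692 + I*sqrt(57))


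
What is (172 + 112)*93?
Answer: 26412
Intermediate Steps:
(172 + 112)*93 = 284*93 = 26412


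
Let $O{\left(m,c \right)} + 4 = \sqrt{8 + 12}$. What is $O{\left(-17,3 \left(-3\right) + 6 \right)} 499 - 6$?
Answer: $-2002 + 998 \sqrt{5} \approx 229.6$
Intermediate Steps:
$O{\left(m,c \right)} = -4 + 2 \sqrt{5}$ ($O{\left(m,c \right)} = -4 + \sqrt{8 + 12} = -4 + \sqrt{20} = -4 + 2 \sqrt{5}$)
$O{\left(-17,3 \left(-3\right) + 6 \right)} 499 - 6 = \left(-4 + 2 \sqrt{5}\right) 499 - 6 = \left(-1996 + 998 \sqrt{5}\right) - 6 = -2002 + 998 \sqrt{5}$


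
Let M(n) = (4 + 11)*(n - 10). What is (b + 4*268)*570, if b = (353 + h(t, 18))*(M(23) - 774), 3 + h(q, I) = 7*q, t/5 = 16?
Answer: -299716260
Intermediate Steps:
t = 80 (t = 5*16 = 80)
h(q, I) = -3 + 7*q
M(n) = -150 + 15*n (M(n) = 15*(-10 + n) = -150 + 15*n)
b = -526890 (b = (353 + (-3 + 7*80))*((-150 + 15*23) - 774) = (353 + (-3 + 560))*((-150 + 345) - 774) = (353 + 557)*(195 - 774) = 910*(-579) = -526890)
(b + 4*268)*570 = (-526890 + 4*268)*570 = (-526890 + 1072)*570 = -525818*570 = -299716260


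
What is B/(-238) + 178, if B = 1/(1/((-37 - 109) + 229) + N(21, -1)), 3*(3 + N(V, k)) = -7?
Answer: 56132549/315350 ≈ 178.00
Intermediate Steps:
N(V, k) = -16/3 (N(V, k) = -3 + (⅓)*(-7) = -3 - 7/3 = -16/3)
B = -249/1325 (B = 1/(1/((-37 - 109) + 229) - 16/3) = 1/(1/(-146 + 229) - 16/3) = 1/(1/83 - 16/3) = 1/(-1325/249) = -249/1325 ≈ -0.18792)
B/(-238) + 178 = -249/1325/(-238) + 178 = -249/1325*(-1/238) + 178 = 249/315350 + 178 = 56132549/315350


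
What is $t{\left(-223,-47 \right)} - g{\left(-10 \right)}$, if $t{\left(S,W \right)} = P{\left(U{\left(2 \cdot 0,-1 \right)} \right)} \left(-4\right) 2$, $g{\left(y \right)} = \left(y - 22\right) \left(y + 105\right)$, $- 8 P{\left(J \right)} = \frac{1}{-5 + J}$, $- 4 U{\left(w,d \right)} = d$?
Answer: $\frac{57756}{19} \approx 3039.8$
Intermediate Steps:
$U{\left(w,d \right)} = - \frac{d}{4}$
$P{\left(J \right)} = - \frac{1}{8 \left(-5 + J\right)}$
$g{\left(y \right)} = \left(-22 + y\right) \left(105 + y\right)$
$t{\left(S,W \right)} = - \frac{4}{19}$ ($t{\left(S,W \right)} = - \frac{1}{-40 + 8 \left(\left(- \frac{1}{4}\right) \left(-1\right)\right)} \left(-4\right) 2 = - \frac{1}{-40 + 8 \cdot \frac{1}{4}} \left(-4\right) 2 = - \frac{1}{-40 + 2} \left(-4\right) 2 = - \frac{1}{-38} \left(-4\right) 2 = \left(-1\right) \left(- \frac{1}{38}\right) \left(-4\right) 2 = \frac{1}{38} \left(-4\right) 2 = \left(- \frac{2}{19}\right) 2 = - \frac{4}{19}$)
$t{\left(-223,-47 \right)} - g{\left(-10 \right)} = - \frac{4}{19} - \left(-2310 + \left(-10\right)^{2} + 83 \left(-10\right)\right) = - \frac{4}{19} - \left(-2310 + 100 - 830\right) = - \frac{4}{19} - -3040 = - \frac{4}{19} + 3040 = \frac{57756}{19}$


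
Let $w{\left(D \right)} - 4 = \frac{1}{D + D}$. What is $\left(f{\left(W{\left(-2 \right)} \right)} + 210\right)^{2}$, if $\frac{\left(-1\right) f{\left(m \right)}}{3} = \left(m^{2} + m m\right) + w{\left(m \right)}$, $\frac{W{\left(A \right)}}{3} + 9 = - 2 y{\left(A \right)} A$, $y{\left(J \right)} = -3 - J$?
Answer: $\frac{53882944129}{676} \approx 7.9709 \cdot 10^{7}$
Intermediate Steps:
$W{\left(A \right)} = -27 + 3 A \left(6 + 2 A\right)$ ($W{\left(A \right)} = -27 + 3 - 2 \left(-3 - A\right) A = -27 + 3 \left(6 + 2 A\right) A = -27 + 3 A \left(6 + 2 A\right)$)
$w{\left(D \right)} = 4 + \frac{1}{2 D}$ ($w{\left(D \right)} = 4 + \frac{1}{D + D} = 4 + \frac{1}{2 D}$)
$f{\left(m \right)} = -12 - 6 m^{2} - \frac{3}{2 m}$ ($f{\left(m \right)} = - 3 \left(\left(m^{2} + m m\right) + \left(4 + \frac{1}{2 m}\right)\right) = - 3 \left(\left(m^{2} + m^{2}\right) + \left(4 + \frac{1}{2 m}\right)\right) = - 3 \left(2 m^{2} + \left(4 + \frac{1}{2 m}\right)\right) = - 3 \left(4 + \frac{1}{2 m} + 2 m^{2}\right) = -12 - 6 m^{2} - \frac{3}{2 m}$)
$\left(f{\left(W{\left(-2 \right)} \right)} + 210\right)^{2} = \left(\left(-12 - 6 \left(-27 + 6 \left(-2\right) \left(3 - 2\right)\right)^{2} - \frac{3}{2 \left(-27 + 6 \left(-2\right) \left(3 - 2\right)\right)}\right) + 210\right)^{2} = \left(\left(-12 - 6 \left(-27 + 6 \left(-2\right) 1\right)^{2} - \frac{3}{2 \left(-27 + 6 \left(-2\right) 1\right)}\right) + 210\right)^{2} = \left(\left(-12 - 6 \left(-27 - 12\right)^{2} - \frac{3}{2 \left(-27 - 12\right)}\right) + 210\right)^{2} = \left(\left(-12 - 6 \left(-39\right)^{2} - \frac{3}{2 \left(-39\right)}\right) + 210\right)^{2} = \left(\left(-12 - 9126 - - \frac{1}{26}\right) + 210\right)^{2} = \left(\left(-12 - 9126 + \frac{1}{26}\right) + 210\right)^{2} = \left(- \frac{237587}{26} + 210\right)^{2} = \left(- \frac{232127}{26}\right)^{2} = \frac{53882944129}{676}$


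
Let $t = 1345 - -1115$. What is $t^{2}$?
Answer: $6051600$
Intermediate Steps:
$t = 2460$ ($t = 1345 + 1115 = 2460$)
$t^{2} = 2460^{2} = 6051600$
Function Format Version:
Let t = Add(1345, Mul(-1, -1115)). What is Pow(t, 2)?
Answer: 6051600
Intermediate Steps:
t = 2460 (t = Add(1345, 1115) = 2460)
Pow(t, 2) = Pow(2460, 2) = 6051600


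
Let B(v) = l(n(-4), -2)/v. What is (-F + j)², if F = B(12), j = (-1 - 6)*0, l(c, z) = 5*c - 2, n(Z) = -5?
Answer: 81/16 ≈ 5.0625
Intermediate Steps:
l(c, z) = -2 + 5*c
B(v) = -27/v (B(v) = (-2 + 5*(-5))/v = (-2 - 25)/v = -27/v)
j = 0 (j = -7*0 = 0)
F = -9/4 (F = -27/12 = -27*1/12 = -9/4 ≈ -2.2500)
(-F + j)² = (-1*(-9/4) + 0)² = (9/4 + 0)² = (9/4)² = 81/16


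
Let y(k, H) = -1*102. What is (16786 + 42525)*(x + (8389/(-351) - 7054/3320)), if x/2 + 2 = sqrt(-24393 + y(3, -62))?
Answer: -1037607808027/582660 + 118622*I*sqrt(24495) ≈ -1.7808e+6 + 1.8565e+7*I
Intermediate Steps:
y(k, H) = -102
x = -4 + 2*I*sqrt(24495) (x = -4 + 2*sqrt(-24393 - 102) = -4 + 2*sqrt(-24495) = -4 + 2*(I*sqrt(24495)) = -4 + 2*I*sqrt(24495) ≈ -4.0 + 313.02*I)
(16786 + 42525)*(x + (8389/(-351) - 7054/3320)) = (16786 + 42525)*((-4 + 2*I*sqrt(24495)) + (8389/(-351) - 7054/3320)) = 59311*((-4 + 2*I*sqrt(24495)) + (8389*(-1/351) - 7054*1/3320)) = 59311*((-4 + 2*I*sqrt(24495)) + (-8389/351 - 3527/1660)) = 59311*((-4 + 2*I*sqrt(24495)) - 15163717/582660) = 59311*(-17494357/582660 + 2*I*sqrt(24495)) = -1037607808027/582660 + 118622*I*sqrt(24495)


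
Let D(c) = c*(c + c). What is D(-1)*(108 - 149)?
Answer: -82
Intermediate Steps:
D(c) = 2*c² (D(c) = c*(2*c) = 2*c²)
D(-1)*(108 - 149) = (2*(-1)²)*(108 - 149) = (2*1)*(-41) = 2*(-41) = -82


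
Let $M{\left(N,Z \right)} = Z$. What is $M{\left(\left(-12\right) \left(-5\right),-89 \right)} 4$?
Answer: $-356$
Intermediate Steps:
$M{\left(\left(-12\right) \left(-5\right),-89 \right)} 4 = \left(-89\right) 4 = -356$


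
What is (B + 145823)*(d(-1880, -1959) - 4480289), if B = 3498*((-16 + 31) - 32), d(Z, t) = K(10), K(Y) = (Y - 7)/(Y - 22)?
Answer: -1547617355049/4 ≈ -3.8690e+11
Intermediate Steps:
K(Y) = (-7 + Y)/(-22 + Y)
d(Z, t) = -1/4 (d(Z, t) = (-7 + 10)/(-22 + 10) = 3/(-12) = -1/12*3 = -1/4)
B = -59466 (B = 3498*(15 - 32) = 3498*(-17) = -59466)
(B + 145823)*(d(-1880, -1959) - 4480289) = (-59466 + 145823)*(-1/4 - 4480289) = 86357*(-17921157/4) = -1547617355049/4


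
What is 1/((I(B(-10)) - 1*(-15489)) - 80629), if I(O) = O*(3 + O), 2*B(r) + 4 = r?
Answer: -1/65112 ≈ -1.5358e-5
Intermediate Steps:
B(r) = -2 + r/2
1/((I(B(-10)) - 1*(-15489)) - 80629) = 1/(((-2 + (½)*(-10))*(3 + (-2 + (½)*(-10))) - 1*(-15489)) - 80629) = 1/(((-2 - 5)*(3 + (-2 - 5)) + 15489) - 80629) = 1/((-7*(3 - 7) + 15489) - 80629) = 1/((-7*(-4) + 15489) - 80629) = 1/((28 + 15489) - 80629) = 1/(15517 - 80629) = 1/(-65112) = -1/65112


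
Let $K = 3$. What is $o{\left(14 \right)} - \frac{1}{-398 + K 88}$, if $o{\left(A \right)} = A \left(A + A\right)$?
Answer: $\frac{52529}{134} \approx 392.01$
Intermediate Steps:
$o{\left(A \right)} = 2 A^{2}$ ($o{\left(A \right)} = A 2 A = 2 A^{2}$)
$o{\left(14 \right)} - \frac{1}{-398 + K 88} = 2 \cdot 14^{2} - \frac{1}{-398 + 3 \cdot 88} = 2 \cdot 196 - \frac{1}{-398 + 264} = 392 - \frac{1}{-134} = 392 - - \frac{1}{134} = 392 + \frac{1}{134} = \frac{52529}{134}$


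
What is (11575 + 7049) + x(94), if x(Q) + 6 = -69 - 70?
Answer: 18479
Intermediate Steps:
x(Q) = -145 (x(Q) = -6 + (-69 - 70) = -6 - 139 = -145)
(11575 + 7049) + x(94) = (11575 + 7049) - 145 = 18624 - 145 = 18479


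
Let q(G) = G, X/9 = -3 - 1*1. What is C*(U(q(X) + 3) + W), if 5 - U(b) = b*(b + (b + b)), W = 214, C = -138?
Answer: 420624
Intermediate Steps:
X = -36 (X = 9*(-3 - 1*1) = 9*(-3 - 1) = 9*(-4) = -36)
U(b) = 5 - 3*b**2 (U(b) = 5 - b*(b + (b + b)) = 5 - b*(b + 2*b) = 5 - b*3*b = 5 - 3*b**2)
C*(U(q(X) + 3) + W) = -138*((5 - 3*(-36 + 3)**2) + 214) = -138*((5 - 3*(-33)**2) + 214) = -138*((5 - 3*1089) + 214) = -138*((5 - 3267) + 214) = -138*(-3262 + 214) = -138*(-3048) = 420624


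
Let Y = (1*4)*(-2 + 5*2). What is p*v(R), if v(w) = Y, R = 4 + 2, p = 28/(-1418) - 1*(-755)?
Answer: 17128992/709 ≈ 24159.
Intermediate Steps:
p = 535281/709 (p = 28*(-1/1418) + 755 = -14/709 + 755 = 535281/709 ≈ 754.98)
R = 6
Y = 32 (Y = 4*(-2 + 10) = 4*8 = 32)
v(w) = 32
p*v(R) = (535281/709)*32 = 17128992/709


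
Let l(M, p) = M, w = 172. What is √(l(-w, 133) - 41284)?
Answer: 4*I*√2591 ≈ 203.61*I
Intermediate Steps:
√(l(-w, 133) - 41284) = √(-1*172 - 41284) = √(-172 - 41284) = √(-41456) = 4*I*√2591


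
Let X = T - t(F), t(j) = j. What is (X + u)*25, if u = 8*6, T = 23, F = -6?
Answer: 1925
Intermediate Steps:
X = 29 (X = 23 - 1*(-6) = 23 + 6 = 29)
u = 48
(X + u)*25 = (29 + 48)*25 = 77*25 = 1925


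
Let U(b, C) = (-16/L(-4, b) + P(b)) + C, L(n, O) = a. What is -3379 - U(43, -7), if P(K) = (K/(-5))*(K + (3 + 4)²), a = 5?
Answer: -12888/5 ≈ -2577.6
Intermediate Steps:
L(n, O) = 5
P(K) = -K*(49 + K)/5 (P(K) = (K*(-⅕))*(K + 7²) = (-K/5)*(K + 49) = (-K/5)*(49 + K) = -K*(49 + K)/5)
U(b, C) = -16/5 + C - b*(49 + b)/5 (U(b, C) = (-16/5 - b*(49 + b)/5) + C = -16/5 + C - b*(49 + b)/5)
-3379 - U(43, -7) = -3379 - (-16/5 - 7 - ⅕*43*(49 + 43)) = -3379 - (-16/5 - 7 - ⅕*43*92) = -3379 - (-16/5 - 7 - 3956/5) = -3379 - 1*(-4007/5) = -3379 + 4007/5 = -12888/5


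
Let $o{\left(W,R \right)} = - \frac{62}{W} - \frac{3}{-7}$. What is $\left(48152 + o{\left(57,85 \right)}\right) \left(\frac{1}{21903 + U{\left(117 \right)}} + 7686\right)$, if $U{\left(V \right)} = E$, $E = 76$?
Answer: $\frac{3245559629419075}{8769621} \approx 3.7009 \cdot 10^{8}$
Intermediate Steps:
$o{\left(W,R \right)} = \frac{3}{7} - \frac{62}{W}$ ($o{\left(W,R \right)} = - \frac{62}{W} - - \frac{3}{7} = - \frac{62}{W} + \frac{3}{7} = \frac{3}{7} - \frac{62}{W}$)
$U{\left(V \right)} = 76$
$\left(48152 + o{\left(57,85 \right)}\right) \left(\frac{1}{21903 + U{\left(117 \right)}} + 7686\right) = \left(48152 + \left(\frac{3}{7} - \frac{62}{57}\right)\right) \left(\frac{1}{21903 + 76} + 7686\right) = \left(48152 + \left(\frac{3}{7} - \frac{62}{57}\right)\right) \left(\frac{1}{21979} + 7686\right) = \left(48152 - \frac{263}{399}\right) \frac{168930595}{21979} = \frac{19212385}{399} \cdot \frac{168930595}{21979} = \frac{3245559629419075}{8769621}$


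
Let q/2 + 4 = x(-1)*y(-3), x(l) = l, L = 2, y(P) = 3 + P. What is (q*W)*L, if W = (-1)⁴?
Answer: -16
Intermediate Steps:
W = 1
q = -8 (q = -8 + 2*(-(3 - 3)) = -8 + 2*(-1*0) = -8 + 2*0 = -8 + 0 = -8)
(q*W)*L = -8*1*2 = -8*2 = -16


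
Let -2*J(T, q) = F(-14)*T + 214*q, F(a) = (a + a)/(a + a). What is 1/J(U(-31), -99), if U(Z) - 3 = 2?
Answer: 2/21181 ≈ 9.4424e-5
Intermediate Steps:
F(a) = 1 (F(a) = (2*a)/((2*a)) = (2*a)*(1/(2*a)) = 1)
U(Z) = 5 (U(Z) = 3 + 2 = 5)
J(T, q) = -107*q - T/2 (J(T, q) = -(1*T + 214*q)/2 = -(T + 214*q)/2 = -107*q - T/2)
1/J(U(-31), -99) = 1/(-107*(-99) - ½*5) = 1/(10593 - 5/2) = 1/(21181/2) = 2/21181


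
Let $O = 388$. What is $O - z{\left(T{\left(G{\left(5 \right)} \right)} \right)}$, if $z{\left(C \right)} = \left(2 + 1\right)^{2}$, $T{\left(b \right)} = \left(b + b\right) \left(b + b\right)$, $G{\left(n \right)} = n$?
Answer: $379$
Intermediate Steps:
$T{\left(b \right)} = 4 b^{2}$ ($T{\left(b \right)} = 2 b 2 b = 4 b^{2}$)
$z{\left(C \right)} = 9$ ($z{\left(C \right)} = 3^{2} = 9$)
$O - z{\left(T{\left(G{\left(5 \right)} \right)} \right)} = 388 - 9 = 379$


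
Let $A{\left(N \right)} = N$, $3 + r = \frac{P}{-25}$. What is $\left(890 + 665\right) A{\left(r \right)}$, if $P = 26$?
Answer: $- \frac{31411}{5} \approx -6282.2$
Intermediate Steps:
$r = - \frac{101}{25}$ ($r = -3 + \frac{26}{-25} = -3 + 26 \left(- \frac{1}{25}\right) = -3 - \frac{26}{25} = - \frac{101}{25} \approx -4.04$)
$\left(890 + 665\right) A{\left(r \right)} = \left(890 + 665\right) \left(- \frac{101}{25}\right) = 1555 \left(- \frac{101}{25}\right) = - \frac{31411}{5}$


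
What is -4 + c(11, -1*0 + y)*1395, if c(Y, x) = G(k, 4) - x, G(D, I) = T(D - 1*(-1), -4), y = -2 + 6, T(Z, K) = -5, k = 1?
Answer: -12559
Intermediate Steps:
y = 4
G(D, I) = -5
c(Y, x) = -5 - x
-4 + c(11, -1*0 + y)*1395 = -4 + (-5 - (-1*0 + 4))*1395 = -4 + (-5 - (0 + 4))*1395 = -4 + (-5 - 1*4)*1395 = -4 + (-5 - 4)*1395 = -4 - 9*1395 = -4 - 12555 = -12559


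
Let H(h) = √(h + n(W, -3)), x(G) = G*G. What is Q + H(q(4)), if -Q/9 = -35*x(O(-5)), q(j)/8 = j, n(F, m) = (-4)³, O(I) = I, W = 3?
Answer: 7875 + 4*I*√2 ≈ 7875.0 + 5.6569*I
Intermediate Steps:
n(F, m) = -64
q(j) = 8*j
x(G) = G²
H(h) = √(-64 + h) (H(h) = √(h - 64) = √(-64 + h))
Q = 7875 (Q = -(-315)*(-5)² = -(-315)*25 = -9*(-875) = 7875)
Q + H(q(4)) = 7875 + √(-64 + 8*4) = 7875 + √(-64 + 32) = 7875 + √(-32) = 7875 + 4*I*√2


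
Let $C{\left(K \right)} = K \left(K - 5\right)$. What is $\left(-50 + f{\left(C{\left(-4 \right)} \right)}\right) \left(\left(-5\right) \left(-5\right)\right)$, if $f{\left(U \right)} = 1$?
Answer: $-1225$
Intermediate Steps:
$C{\left(K \right)} = K \left(-5 + K\right)$
$\left(-50 + f{\left(C{\left(-4 \right)} \right)}\right) \left(\left(-5\right) \left(-5\right)\right) = \left(-50 + 1\right) \left(\left(-5\right) \left(-5\right)\right) = \left(-49\right) 25 = -1225$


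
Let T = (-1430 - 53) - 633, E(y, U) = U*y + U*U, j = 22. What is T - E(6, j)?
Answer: -2732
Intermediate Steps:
E(y, U) = U² + U*y (E(y, U) = U*y + U² = U² + U*y)
T = -2116 (T = -1483 - 633 = -2116)
T - E(6, j) = -2116 - 22*(22 + 6) = -2116 - 22*28 = -2116 - 1*616 = -2116 - 616 = -2732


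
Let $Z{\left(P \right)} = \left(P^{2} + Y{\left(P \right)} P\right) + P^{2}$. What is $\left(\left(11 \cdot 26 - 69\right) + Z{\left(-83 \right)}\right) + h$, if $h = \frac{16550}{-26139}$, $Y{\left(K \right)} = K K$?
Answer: $- \frac{14580141638}{26139} \approx -5.5779 \cdot 10^{5}$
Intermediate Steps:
$Y{\left(K \right)} = K^{2}$
$h = - \frac{16550}{26139}$ ($h = 16550 \left(- \frac{1}{26139}\right) = - \frac{16550}{26139} \approx -0.63315$)
$Z{\left(P \right)} = P^{3} + 2 P^{2}$ ($Z{\left(P \right)} = \left(P^{2} + P^{2} P\right) + P^{2} = \left(P^{2} + P^{3}\right) + P^{2} = P^{3} + 2 P^{2}$)
$\left(\left(11 \cdot 26 - 69\right) + Z{\left(-83 \right)}\right) + h = \left(\left(11 \cdot 26 - 69\right) + \left(-83\right)^{2} \left(2 - 83\right)\right) - \frac{16550}{26139} = \left(\left(286 - 69\right) + 6889 \left(-81\right)\right) - \frac{16550}{26139} = \left(217 - 558009\right) - \frac{16550}{26139} = -557792 - \frac{16550}{26139} = - \frac{14580141638}{26139}$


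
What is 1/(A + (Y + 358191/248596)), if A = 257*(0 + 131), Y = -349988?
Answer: -248596/78635777125 ≈ -3.1614e-6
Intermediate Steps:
A = 33667 (A = 257*131 = 33667)
1/(A + (Y + 358191/248596)) = 1/(33667 + (-349988 + 358191/248596)) = 1/(33667 - 87005258657/248596) = 1/(-78635777125/248596) = -248596/78635777125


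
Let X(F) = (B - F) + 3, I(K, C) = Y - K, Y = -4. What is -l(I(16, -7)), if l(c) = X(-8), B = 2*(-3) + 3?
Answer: -8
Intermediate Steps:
B = -3 (B = -6 + 3 = -3)
I(K, C) = -4 - K
X(F) = -F (X(F) = (-3 - F) + 3 = -F)
l(c) = 8 (l(c) = -1*(-8) = 8)
-l(I(16, -7)) = -1*8 = -8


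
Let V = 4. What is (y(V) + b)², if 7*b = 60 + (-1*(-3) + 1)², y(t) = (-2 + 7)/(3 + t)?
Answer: 6561/49 ≈ 133.90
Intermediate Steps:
y(t) = 5/(3 + t)
b = 76/7 (b = (60 + (-1*(-3) + 1)²)/7 = (60 + (3 + 1)²)/7 = (60 + 4²)/7 = (60 + 16)/7 = (⅐)*76 = 76/7 ≈ 10.857)
(y(V) + b)² = (5/(3 + 4) + 76/7)² = (5/7 + 76/7)² = (81/7)² = 6561/49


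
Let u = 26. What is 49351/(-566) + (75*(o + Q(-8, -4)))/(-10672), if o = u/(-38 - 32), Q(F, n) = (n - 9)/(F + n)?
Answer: -320602491/3676736 ≈ -87.198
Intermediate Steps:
Q(F, n) = (-9 + n)/(F + n)
o = -13/35 (o = 26/(-38 - 32) = 26/(-70) = 26*(-1/70) = -13/35 ≈ -0.37143)
49351/(-566) + (75*(o + Q(-8, -4)))/(-10672) = 49351/(-566) + (75*(-13/35 + (-9 - 4)/(-8 - 4)))/(-10672) = 49351*(-1/566) + (75*(-13/35 - 13/(-12)))*(-1/10672) = -49351/566 + (75*(-13/35 - 1/12*(-13)))*(-1/10672) = -49351/566 + (75*(-13/35 + 13/12))*(-1/10672) = -49351/566 + (75*(299/420))*(-1/10672) = -49351/566 + (1495/28)*(-1/10672) = -49351/566 - 65/12992 = -320602491/3676736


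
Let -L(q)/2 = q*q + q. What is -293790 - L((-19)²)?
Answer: -32426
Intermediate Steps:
L(q) = -2*q - 2*q² (L(q) = -2*(q*q + q) = -2*(q² + q) = -2*(q + q²) = -2*q - 2*q²)
-293790 - L((-19)²) = -293790 - (-2)*(-19)²*(1 + (-19)²) = -293790 - (-2)*361*(1 + 361) = -293790 - (-2)*361*362 = -293790 - 1*(-261364) = -293790 + 261364 = -32426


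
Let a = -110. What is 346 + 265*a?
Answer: -28804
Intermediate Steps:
346 + 265*a = 346 + 265*(-110) = 346 - 29150 = -28804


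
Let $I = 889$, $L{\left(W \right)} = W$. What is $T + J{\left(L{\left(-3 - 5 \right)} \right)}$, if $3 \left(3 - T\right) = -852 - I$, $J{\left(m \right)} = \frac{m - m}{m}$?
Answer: $\frac{1750}{3} \approx 583.33$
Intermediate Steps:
$J{\left(m \right)} = 0$ ($J{\left(m \right)} = \frac{0}{m} = 0$)
$T = \frac{1750}{3}$ ($T = 3 - \frac{-852 - 889}{3} = 3 - - \frac{1741}{3} = 3 + \frac{1741}{3} = \frac{1750}{3} \approx 583.33$)
$T + J{\left(L{\left(-3 - 5 \right)} \right)} = \frac{1750}{3} + 0 = \frac{1750}{3}$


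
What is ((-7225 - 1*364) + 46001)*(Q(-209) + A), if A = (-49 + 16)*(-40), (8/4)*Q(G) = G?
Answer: 46689786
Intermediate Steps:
Q(G) = G/2
A = 1320 (A = -33*(-40) = 1320)
((-7225 - 1*364) + 46001)*(Q(-209) + A) = ((-7225 - 1*364) + 46001)*((½)*(-209) + 1320) = ((-7225 - 364) + 46001)*(-209/2 + 1320) = (-7589 + 46001)*(2431/2) = 38412*(2431/2) = 46689786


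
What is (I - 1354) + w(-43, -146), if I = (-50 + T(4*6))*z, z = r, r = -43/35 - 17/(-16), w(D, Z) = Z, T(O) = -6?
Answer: -14907/10 ≈ -1490.7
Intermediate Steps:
r = -93/560 (r = -43*1/35 - 17*(-1/16) = -43/35 + 17/16 = -93/560 ≈ -0.16607)
z = -93/560 ≈ -0.16607
I = 93/10 (I = (-50 - 6)*(-93/560) = -56*(-93/560) = 93/10 ≈ 9.3000)
(I - 1354) + w(-43, -146) = (93/10 - 1354) - 146 = -13447/10 - 146 = -14907/10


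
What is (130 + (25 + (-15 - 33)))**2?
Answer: 11449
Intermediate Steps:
(130 + (25 + (-15 - 33)))**2 = (130 + (25 - 48))**2 = (130 - 23)**2 = 107**2 = 11449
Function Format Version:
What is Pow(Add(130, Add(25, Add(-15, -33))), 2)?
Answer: 11449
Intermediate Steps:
Pow(Add(130, Add(25, Add(-15, -33))), 2) = Pow(Add(130, Add(25, -48)), 2) = Pow(Add(130, -23), 2) = Pow(107, 2) = 11449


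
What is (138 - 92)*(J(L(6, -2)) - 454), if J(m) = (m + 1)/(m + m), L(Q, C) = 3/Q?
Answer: -20815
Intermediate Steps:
J(m) = (1 + m)/(2*m) (J(m) = (1 + m)/((2*m)) = (1 + m)*(1/(2*m)) = (1 + m)/(2*m))
(138 - 92)*(J(L(6, -2)) - 454) = (138 - 92)*((1 + 3/6)/(2*((3/6))) - 454) = 46*((1 + 3*(1/6))/(2*((3*(1/6)))) - 454) = 46*((1 + 1/2)/(2*(1/2)) - 454) = 46*((1/2)*2*(3/2) - 454) = 46*(3/2 - 454) = 46*(-905/2) = -20815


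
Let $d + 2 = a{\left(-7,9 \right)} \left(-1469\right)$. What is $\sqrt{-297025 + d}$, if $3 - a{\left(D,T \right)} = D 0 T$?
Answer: $i \sqrt{301434} \approx 549.03 i$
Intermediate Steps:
$a{\left(D,T \right)} = 3$ ($a{\left(D,T \right)} = 3 - D 0 T = 3 - 0 T = 3 - 0 = 3 + 0 = 3$)
$d = -4409$ ($d = -2 + 3 \left(-1469\right) = -2 - 4407 = -4409$)
$\sqrt{-297025 + d} = \sqrt{-297025 - 4409} = \sqrt{-301434} = i \sqrt{301434}$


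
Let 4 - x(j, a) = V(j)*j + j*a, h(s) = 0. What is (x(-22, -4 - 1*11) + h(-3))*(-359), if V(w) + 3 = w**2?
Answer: -3681904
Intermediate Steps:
V(w) = -3 + w**2
x(j, a) = 4 - a*j - j*(-3 + j**2) (x(j, a) = 4 - ((-3 + j**2)*j + j*a) = 4 - (j*(-3 + j**2) + a*j) = 4 - (a*j + j*(-3 + j**2)) = 4 + (-a*j - j*(-3 + j**2)) = 4 - a*j - j*(-3 + j**2))
(x(-22, -4 - 1*11) + h(-3))*(-359) = ((4 - 1*(-4 - 1*11)*(-22) - 1*(-22)*(-3 + (-22)**2)) + 0)*(-359) = ((4 - 1*(-4 - 11)*(-22) - 1*(-22)*(-3 + 484)) + 0)*(-359) = ((4 - 1*(-15)*(-22) - 1*(-22)*481) + 0)*(-359) = ((4 - 330 + 10582) + 0)*(-359) = (10256 + 0)*(-359) = 10256*(-359) = -3681904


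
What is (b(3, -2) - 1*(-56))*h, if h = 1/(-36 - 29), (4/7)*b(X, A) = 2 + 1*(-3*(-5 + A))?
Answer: -77/52 ≈ -1.4808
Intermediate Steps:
b(X, A) = 119/4 - 21*A/4 (b(X, A) = 7*(2 + 1*(-3*(-5 + A)))/4 = 7*(2 + 1*(15 - 3*A))/4 = 7*(2 + (15 - 3*A))/4 = 7*(17 - 3*A)/4 = 119/4 - 21*A/4)
h = -1/65 (h = 1/(-65) = -1/65 ≈ -0.015385)
(b(3, -2) - 1*(-56))*h = ((119/4 - 21/4*(-2)) - 1*(-56))*(-1/65) = ((119/4 + 21/2) + 56)*(-1/65) = (161/4 + 56)*(-1/65) = (385/4)*(-1/65) = -77/52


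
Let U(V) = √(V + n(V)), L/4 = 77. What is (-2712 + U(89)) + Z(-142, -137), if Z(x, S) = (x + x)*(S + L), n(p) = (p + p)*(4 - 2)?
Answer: -51276 + √445 ≈ -51255.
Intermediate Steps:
L = 308 (L = 4*77 = 308)
n(p) = 4*p (n(p) = (2*p)*2 = 4*p)
U(V) = √5*√V (U(V) = √(V + 4*V) = √(5*V) = √5*√V)
Z(x, S) = 2*x*(308 + S) (Z(x, S) = (x + x)*(S + 308) = (2*x)*(308 + S) = 2*x*(308 + S))
(-2712 + U(89)) + Z(-142, -137) = (-2712 + √5*√89) + 2*(-142)*(308 - 137) = (-2712 + √445) + 2*(-142)*171 = (-2712 + √445) - 48564 = -51276 + √445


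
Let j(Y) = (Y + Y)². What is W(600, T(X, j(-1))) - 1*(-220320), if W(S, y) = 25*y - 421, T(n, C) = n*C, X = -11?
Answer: 218799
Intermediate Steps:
j(Y) = 4*Y² (j(Y) = (2*Y)² = 4*Y²)
T(n, C) = C*n
W(S, y) = -421 + 25*y
W(600, T(X, j(-1))) - 1*(-220320) = (-421 + 25*((4*(-1)²)*(-11))) - 1*(-220320) = (-421 + 25*((4*1)*(-11))) + 220320 = (-421 + 25*(4*(-11))) + 220320 = (-421 + 25*(-44)) + 220320 = (-421 - 1100) + 220320 = -1521 + 220320 = 218799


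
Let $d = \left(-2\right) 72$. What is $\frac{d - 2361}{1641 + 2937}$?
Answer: $- \frac{835}{1526} \approx -0.54718$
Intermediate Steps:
$d = -144$
$\frac{d - 2361}{1641 + 2937} = \frac{-144 - 2361}{1641 + 2937} = - \frac{2505}{4578} = \left(-2505\right) \frac{1}{4578} = - \frac{835}{1526}$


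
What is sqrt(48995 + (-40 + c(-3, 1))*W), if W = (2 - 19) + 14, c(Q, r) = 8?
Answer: sqrt(49091) ≈ 221.56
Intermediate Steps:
W = -3 (W = -17 + 14 = -3)
sqrt(48995 + (-40 + c(-3, 1))*W) = sqrt(48995 + (-40 + 8)*(-3)) = sqrt(48995 - 32*(-3)) = sqrt(48995 + 96) = sqrt(49091)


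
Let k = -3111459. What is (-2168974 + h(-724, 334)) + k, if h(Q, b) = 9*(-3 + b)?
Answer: -5277454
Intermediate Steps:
h(Q, b) = -27 + 9*b
(-2168974 + h(-724, 334)) + k = (-2168974 + (-27 + 9*334)) - 3111459 = (-2168974 + (-27 + 3006)) - 3111459 = (-2168974 + 2979) - 3111459 = -2165995 - 3111459 = -5277454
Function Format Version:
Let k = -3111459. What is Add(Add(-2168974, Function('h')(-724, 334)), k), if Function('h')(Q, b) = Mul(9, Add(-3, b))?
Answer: -5277454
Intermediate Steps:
Function('h')(Q, b) = Add(-27, Mul(9, b))
Add(Add(-2168974, Function('h')(-724, 334)), k) = Add(Add(-2168974, Add(-27, Mul(9, 334))), -3111459) = Add(Add(-2168974, Add(-27, 3006)), -3111459) = Add(Add(-2168974, 2979), -3111459) = Add(-2165995, -3111459) = -5277454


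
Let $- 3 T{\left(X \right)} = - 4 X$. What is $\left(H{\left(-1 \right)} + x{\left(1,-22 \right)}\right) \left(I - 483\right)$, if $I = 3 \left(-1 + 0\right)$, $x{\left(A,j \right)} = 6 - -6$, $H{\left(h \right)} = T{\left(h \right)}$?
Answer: $-5184$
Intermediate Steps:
$T{\left(X \right)} = \frac{4 X}{3}$ ($T{\left(X \right)} = - \frac{\left(-4\right) X}{3} = \frac{4 X}{3}$)
$H{\left(h \right)} = \frac{4 h}{3}$
$x{\left(A,j \right)} = 12$ ($x{\left(A,j \right)} = 6 + 6 = 12$)
$I = -3$ ($I = 3 \left(-1\right) = -3$)
$\left(H{\left(-1 \right)} + x{\left(1,-22 \right)}\right) \left(I - 483\right) = \left(\frac{4}{3} \left(-1\right) + 12\right) \left(-3 - 483\right) = \left(- \frac{4}{3} + 12\right) \left(-486\right) = \frac{32}{3} \left(-486\right) = -5184$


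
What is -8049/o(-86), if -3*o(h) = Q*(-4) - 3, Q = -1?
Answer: 24147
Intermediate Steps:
o(h) = -1/3 (o(h) = -(-1*(-4) - 3)/3 = -(4 - 3)/3 = -1/3*1 = -1/3)
-8049/o(-86) = -8049/(-1/3) = -8049*(-3) = 24147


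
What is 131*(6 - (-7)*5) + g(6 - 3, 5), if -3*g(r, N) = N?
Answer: 16108/3 ≈ 5369.3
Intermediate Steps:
g(r, N) = -N/3
131*(6 - (-7)*5) + g(6 - 3, 5) = 131*(6 - (-7)*5) - ⅓*5 = 131*(6 - 1*(-35)) - 5/3 = 131*(6 + 35) - 5/3 = 131*41 - 5/3 = 5371 - 5/3 = 16108/3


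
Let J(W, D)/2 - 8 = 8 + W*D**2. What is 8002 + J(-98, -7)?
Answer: -1570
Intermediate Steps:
J(W, D) = 32 + 2*W*D**2 (J(W, D) = 16 + 2*(8 + W*D**2) = 16 + (16 + 2*W*D**2) = 32 + 2*W*D**2)
8002 + J(-98, -7) = 8002 + (32 + 2*(-98)*(-7)**2) = 8002 + (32 + 2*(-98)*49) = 8002 + (32 - 9604) = 8002 - 9572 = -1570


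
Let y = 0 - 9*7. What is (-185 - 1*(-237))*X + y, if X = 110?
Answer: 5657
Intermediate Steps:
y = -63 (y = 0 - 63 = -63)
(-185 - 1*(-237))*X + y = (-185 - 1*(-237))*110 - 63 = (-185 + 237)*110 - 63 = 52*110 - 63 = 5720 - 63 = 5657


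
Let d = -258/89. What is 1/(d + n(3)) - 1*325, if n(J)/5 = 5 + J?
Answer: -1073061/3302 ≈ -324.97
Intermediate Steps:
n(J) = 25 + 5*J (n(J) = 5*(5 + J) = 25 + 5*J)
d = -258/89 (d = -258*1/89 = -258/89 ≈ -2.8989)
1/(d + n(3)) - 1*325 = 1/(-258/89 + (25 + 5*3)) - 1*325 = 1/(-258/89 + (25 + 15)) - 325 = 1/(-258/89 + 40) - 325 = 1/(3302/89) - 325 = 89/3302 - 325 = -1073061/3302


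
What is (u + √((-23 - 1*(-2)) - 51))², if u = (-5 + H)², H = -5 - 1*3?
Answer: 28489 + 2028*I*√2 ≈ 28489.0 + 2868.0*I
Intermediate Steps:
H = -8 (H = -5 - 3 = -8)
u = 169 (u = (-5 - 8)² = (-13)² = 169)
(u + √((-23 - 1*(-2)) - 51))² = (169 + √((-23 - 1*(-2)) - 51))² = (169 + √((-23 + 2) - 51))² = (169 + √(-21 - 51))² = (169 + √(-72))² = (169 + 6*I*√2)²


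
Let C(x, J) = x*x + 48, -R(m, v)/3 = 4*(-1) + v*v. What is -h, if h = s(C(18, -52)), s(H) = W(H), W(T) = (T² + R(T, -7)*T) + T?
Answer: -88536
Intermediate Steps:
R(m, v) = 12 - 3*v² (R(m, v) = -3*(4*(-1) + v*v) = -3*(-4 + v²) = 12 - 3*v²)
C(x, J) = 48 + x² (C(x, J) = x² + 48 = 48 + x²)
W(T) = T² - 134*T (W(T) = (T² + (12 - 3*(-7)²)*T) + T = (T² + (12 - 3*49)*T) + T = (T² + (12 - 147)*T) + T = (T² - 135*T) + T = T² - 134*T)
s(H) = H*(-134 + H)
h = 88536 (h = (48 + 18²)*(-134 + (48 + 18²)) = (48 + 324)*(-134 + (48 + 324)) = 372*(-134 + 372) = 372*238 = 88536)
-h = -1*88536 = -88536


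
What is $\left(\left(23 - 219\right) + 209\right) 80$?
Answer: $1040$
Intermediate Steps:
$\left(\left(23 - 219\right) + 209\right) 80 = \left(-196 + 209\right) 80 = 13 \cdot 80 = 1040$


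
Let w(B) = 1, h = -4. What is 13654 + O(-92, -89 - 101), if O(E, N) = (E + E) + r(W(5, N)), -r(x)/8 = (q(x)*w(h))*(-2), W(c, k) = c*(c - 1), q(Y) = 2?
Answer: 13502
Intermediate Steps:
W(c, k) = c*(-1 + c)
r(x) = 32 (r(x) = -8*2*1*(-2) = -16*(-2) = -8*(-4) = 32)
O(E, N) = 32 + 2*E (O(E, N) = (E + E) + 32 = 2*E + 32 = 32 + 2*E)
13654 + O(-92, -89 - 101) = 13654 + (32 + 2*(-92)) = 13654 + (32 - 184) = 13654 - 152 = 13502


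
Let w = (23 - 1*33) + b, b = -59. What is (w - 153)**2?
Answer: 49284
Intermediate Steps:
w = -69 (w = (23 - 1*33) - 59 = (23 - 33) - 59 = -10 - 59 = -69)
(w - 153)**2 = (-69 - 153)**2 = (-222)**2 = 49284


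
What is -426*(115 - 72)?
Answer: -18318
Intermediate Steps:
-426*(115 - 72) = -426*43 = -18318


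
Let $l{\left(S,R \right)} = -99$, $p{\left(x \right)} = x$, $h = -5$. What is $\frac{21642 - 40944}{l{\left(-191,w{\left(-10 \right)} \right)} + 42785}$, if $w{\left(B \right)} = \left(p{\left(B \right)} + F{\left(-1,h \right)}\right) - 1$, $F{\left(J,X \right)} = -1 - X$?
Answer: $- \frac{9651}{21343} \approx -0.45219$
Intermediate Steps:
$w{\left(B \right)} = 3 + B$ ($w{\left(B \right)} = \left(B - -4\right) - 1 = \left(B + \left(-1 + 5\right)\right) - 1 = \left(B + 4\right) - 1 = \left(4 + B\right) - 1 = 3 + B$)
$\frac{21642 - 40944}{l{\left(-191,w{\left(-10 \right)} \right)} + 42785} = \frac{21642 - 40944}{-99 + 42785} = - \frac{19302}{42686} = \left(-19302\right) \frac{1}{42686} = - \frac{9651}{21343}$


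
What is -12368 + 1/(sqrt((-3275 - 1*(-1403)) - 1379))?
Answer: -12368 - I*sqrt(3251)/3251 ≈ -12368.0 - 0.017538*I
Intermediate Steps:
-12368 + 1/(sqrt((-3275 - 1*(-1403)) - 1379)) = -12368 + 1/(sqrt((-3275 + 1403) - 1379)) = -12368 + 1/(sqrt(-1872 - 1379)) = -12368 + 1/(sqrt(-3251)) = -12368 + 1/(I*sqrt(3251)) = -12368 - I*sqrt(3251)/3251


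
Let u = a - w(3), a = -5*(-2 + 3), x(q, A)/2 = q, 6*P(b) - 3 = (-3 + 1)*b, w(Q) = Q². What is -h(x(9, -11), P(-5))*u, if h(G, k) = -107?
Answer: -1498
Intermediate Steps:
P(b) = ½ - b/3 (P(b) = ½ + ((-3 + 1)*b)/6 = ½ + (-2*b)/6 = ½ - b/3)
x(q, A) = 2*q
a = -5 (a = -5*1 = -5)
u = -14 (u = -5 - 1*3² = -5 - 1*9 = -5 - 9 = -14)
-h(x(9, -11), P(-5))*u = -(-107)*(-14) = -1*1498 = -1498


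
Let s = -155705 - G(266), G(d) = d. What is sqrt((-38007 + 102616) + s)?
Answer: I*sqrt(91362) ≈ 302.26*I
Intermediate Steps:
s = -155971 (s = -155705 - 1*266 = -155705 - 266 = -155971)
sqrt((-38007 + 102616) + s) = sqrt((-38007 + 102616) - 155971) = sqrt(64609 - 155971) = sqrt(-91362) = I*sqrt(91362)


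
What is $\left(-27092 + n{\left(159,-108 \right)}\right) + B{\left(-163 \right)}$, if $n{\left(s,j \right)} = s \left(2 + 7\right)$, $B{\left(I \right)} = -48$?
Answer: $-25709$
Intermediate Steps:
$n{\left(s,j \right)} = 9 s$ ($n{\left(s,j \right)} = s 9 = 9 s$)
$\left(-27092 + n{\left(159,-108 \right)}\right) + B{\left(-163 \right)} = \left(-27092 + 9 \cdot 159\right) - 48 = \left(-27092 + 1431\right) - 48 = -25661 - 48 = -25709$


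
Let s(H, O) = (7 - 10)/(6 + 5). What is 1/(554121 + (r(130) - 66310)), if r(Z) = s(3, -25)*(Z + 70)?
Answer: 11/5365321 ≈ 2.0502e-6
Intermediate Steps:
s(H, O) = -3/11
r(Z) = -210/11 - 3*Z/11 (r(Z) = -3*(Z + 70)/11 = -3*(70 + Z)/11 = -210/11 - 3*Z/11)
1/(554121 + (r(130) - 66310)) = 1/(554121 + ((-210/11 - 3/11*130) - 66310)) = 1/(554121 + ((-210/11 - 390/11) - 66310)) = 1/(554121 + (-600/11 - 66310)) = 1/(554121 - 730010/11) = 1/(5365321/11) = 11/5365321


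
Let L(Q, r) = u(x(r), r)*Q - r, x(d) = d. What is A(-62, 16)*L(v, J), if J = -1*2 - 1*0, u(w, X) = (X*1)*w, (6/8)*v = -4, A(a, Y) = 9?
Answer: -174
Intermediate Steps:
v = -16/3 (v = (4/3)*(-4) = -16/3 ≈ -5.3333)
u(w, X) = X*w
J = -2 (J = -2 + 0 = -2)
L(Q, r) = -r + Q*r**2 (L(Q, r) = (r*r)*Q - r = r**2*Q - r = Q*r**2 - r = -r + Q*r**2)
A(-62, 16)*L(v, J) = 9*(-2*(-1 - 16/3*(-2))) = 9*(-2*(-1 + 32/3)) = 9*(-2*29/3) = 9*(-58/3) = -174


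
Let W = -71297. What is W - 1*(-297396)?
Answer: 226099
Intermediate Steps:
W - 1*(-297396) = -71297 - 1*(-297396) = -71297 + 297396 = 226099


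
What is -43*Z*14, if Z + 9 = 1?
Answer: 4816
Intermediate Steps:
Z = -8 (Z = -9 + 1 = -8)
-43*Z*14 = -43*(-8)*14 = 344*14 = 4816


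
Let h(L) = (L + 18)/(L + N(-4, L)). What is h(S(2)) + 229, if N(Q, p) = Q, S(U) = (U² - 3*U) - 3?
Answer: 2048/9 ≈ 227.56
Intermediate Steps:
S(U) = -3 + U² - 3*U
h(L) = (18 + L)/(-4 + L) (h(L) = (L + 18)/(L - 4) = (18 + L)/(-4 + L))
h(S(2)) + 229 = (18 + (-3 + 2² - 3*2))/(-4 + (-3 + 2² - 3*2)) + 229 = (18 + (-3 + 4 - 6))/(-4 + (-3 + 4 - 6)) + 229 = (18 - 5)/(-4 - 5) + 229 = 13/(-9) + 229 = -⅑*13 + 229 = -13/9 + 229 = 2048/9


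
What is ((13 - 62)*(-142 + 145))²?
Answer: 21609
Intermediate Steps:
((13 - 62)*(-142 + 145))² = (-49*3)² = (-147)² = 21609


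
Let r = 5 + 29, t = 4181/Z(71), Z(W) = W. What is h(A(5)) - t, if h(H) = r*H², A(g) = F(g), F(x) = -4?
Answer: 34443/71 ≈ 485.11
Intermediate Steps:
A(g) = -4
t = 4181/71 ≈ 58.887
r = 34
h(H) = 34*H²
h(A(5)) - t = 34*(-4)² - 1*4181/71 = 34*16 - 4181/71 = 544 - 4181/71 = 34443/71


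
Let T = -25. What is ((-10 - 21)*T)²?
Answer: 600625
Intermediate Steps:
((-10 - 21)*T)² = ((-10 - 21)*(-25))² = (-31*(-25))² = 775² = 600625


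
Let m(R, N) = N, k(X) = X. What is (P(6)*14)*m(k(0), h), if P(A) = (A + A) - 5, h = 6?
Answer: 588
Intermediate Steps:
P(A) = -5 + 2*A (P(A) = 2*A - 5 = -5 + 2*A)
(P(6)*14)*m(k(0), h) = ((-5 + 2*6)*14)*6 = ((-5 + 12)*14)*6 = (7*14)*6 = 98*6 = 588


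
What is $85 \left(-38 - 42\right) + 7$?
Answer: $-6793$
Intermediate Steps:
$85 \left(-38 - 42\right) + 7 = 85 \left(-80\right) + 7 = -6800 + 7 = -6793$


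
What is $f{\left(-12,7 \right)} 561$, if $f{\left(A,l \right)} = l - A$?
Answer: $10659$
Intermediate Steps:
$f{\left(-12,7 \right)} 561 = \left(7 - -12\right) 561 = \left(7 + 12\right) 561 = 19 \cdot 561 = 10659$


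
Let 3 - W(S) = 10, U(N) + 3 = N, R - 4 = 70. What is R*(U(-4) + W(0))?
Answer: -1036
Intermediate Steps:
R = 74 (R = 4 + 70 = 74)
U(N) = -3 + N
W(S) = -7 (W(S) = 3 - 1*10 = 3 - 10 = -7)
R*(U(-4) + W(0)) = 74*((-3 - 4) - 7) = 74*(-7 - 7) = 74*(-14) = -1036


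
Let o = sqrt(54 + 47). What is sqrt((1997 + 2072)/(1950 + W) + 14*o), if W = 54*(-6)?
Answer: sqrt(6616194 + 37014264*sqrt(101))/1626 ≈ 11.967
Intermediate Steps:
W = -324
o = sqrt(101) ≈ 10.050
sqrt((1997 + 2072)/(1950 + W) + 14*o) = sqrt((1997 + 2072)/(1950 - 324) + 14*sqrt(101)) = sqrt(4069/1626 + 14*sqrt(101))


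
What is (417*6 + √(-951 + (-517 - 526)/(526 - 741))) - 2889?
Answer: -387 + I*√43735730/215 ≈ -387.0 + 30.76*I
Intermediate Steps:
(417*6 + √(-951 + (-517 - 526)/(526 - 741))) - 2889 = (2502 + √(-951 - 1043/(-215))) - 2889 = (2502 + √(-951 - 1043*(-1/215))) - 2889 = (2502 + √(-951 + 1043/215)) - 2889 = (2502 + √(-203422/215)) - 2889 = (2502 + I*√43735730/215) - 2889 = -387 + I*√43735730/215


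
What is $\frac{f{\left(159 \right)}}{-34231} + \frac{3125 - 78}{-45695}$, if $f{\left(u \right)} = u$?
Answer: $- \frac{111567362}{1564185545} \approx -0.071326$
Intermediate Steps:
$\frac{f{\left(159 \right)}}{-34231} + \frac{3125 - 78}{-45695} = \frac{159}{-34231} + \frac{3125 - 78}{-45695} = 159 \left(- \frac{1}{34231}\right) + 3047 \left(- \frac{1}{45695}\right) = - \frac{159}{34231} - \frac{3047}{45695} = - \frac{111567362}{1564185545}$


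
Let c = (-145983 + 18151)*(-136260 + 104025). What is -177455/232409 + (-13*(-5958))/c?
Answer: -121869086898319/159613253404780 ≈ -0.76353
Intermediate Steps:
c = 4120664520 (c = -127832*(-32235) = 4120664520)
-177455/232409 + (-13*(-5958))/c = -177455/232409 - 13*(-5958)/4120664520 = -177455*1/232409 + 77454*(1/4120664520) = -177455/232409 + 12909/686777420 = -121869086898319/159613253404780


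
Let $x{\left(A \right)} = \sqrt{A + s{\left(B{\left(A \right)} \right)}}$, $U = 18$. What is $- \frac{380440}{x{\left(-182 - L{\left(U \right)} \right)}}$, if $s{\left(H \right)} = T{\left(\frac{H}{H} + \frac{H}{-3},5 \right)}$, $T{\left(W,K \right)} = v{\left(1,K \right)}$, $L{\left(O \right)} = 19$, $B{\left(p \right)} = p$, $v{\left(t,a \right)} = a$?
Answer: $\frac{190220 i}{7} \approx 27174.0 i$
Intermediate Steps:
$T{\left(W,K \right)} = K$
$s{\left(H \right)} = 5$
$x{\left(A \right)} = \sqrt{5 + A}$ ($x{\left(A \right)} = \sqrt{A + 5} = \sqrt{5 + A}$)
$- \frac{380440}{x{\left(-182 - L{\left(U \right)} \right)}} = - \frac{380440}{\sqrt{5 - 201}} = - \frac{380440}{\sqrt{-196}} = - \frac{380440}{14 i} = - 380440 \left(- \frac{i}{14}\right) = \frac{190220 i}{7}$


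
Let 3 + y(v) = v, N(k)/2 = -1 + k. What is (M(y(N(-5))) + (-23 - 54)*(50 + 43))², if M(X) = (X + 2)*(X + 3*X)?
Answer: 40717161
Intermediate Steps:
N(k) = -2 + 2*k (N(k) = 2*(-1 + k) = -2 + 2*k)
y(v) = -3 + v
M(X) = 4*X*(2 + X) (M(X) = (2 + X)*(4*X) = 4*X*(2 + X))
(M(y(N(-5))) + (-23 - 54)*(50 + 43))² = (4*(-3 + (-2 + 2*(-5)))*(2 + (-3 + (-2 + 2*(-5)))) + (-23 - 54)*(50 + 43))² = (4*(-3 + (-2 - 10))*(2 + (-3 + (-2 - 10))) - 77*93)² = (4*(-3 - 12)*(2 + (-3 - 12)) - 7161)² = (4*(-15)*(2 - 15) - 7161)² = (4*(-15)*(-13) - 7161)² = (780 - 7161)² = (-6381)² = 40717161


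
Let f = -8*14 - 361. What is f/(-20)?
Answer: 473/20 ≈ 23.650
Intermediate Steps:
f = -473 (f = -1*112 - 361 = -112 - 361 = -473)
f/(-20) = -473/(-20) = -473*(-1/20) = 473/20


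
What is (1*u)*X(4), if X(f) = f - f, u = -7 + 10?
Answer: 0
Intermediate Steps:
u = 3
X(f) = 0
(1*u)*X(4) = (1*3)*0 = 3*0 = 0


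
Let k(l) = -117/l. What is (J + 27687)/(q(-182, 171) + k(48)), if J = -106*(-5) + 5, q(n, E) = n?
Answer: -451552/2951 ≈ -153.02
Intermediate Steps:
J = 535 (J = 530 + 5 = 535)
(J + 27687)/(q(-182, 171) + k(48)) = (535 + 27687)/(-182 - 117/48) = 28222/(-182 - 117*1/48) = 28222/(-182 - 39/16) = 28222/(-2951/16) = 28222*(-16/2951) = -451552/2951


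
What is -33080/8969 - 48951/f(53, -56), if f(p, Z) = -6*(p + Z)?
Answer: -48848551/17938 ≈ -2723.2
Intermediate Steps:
f(p, Z) = -6*Z - 6*p (f(p, Z) = -6*(Z + p) = -6*Z - 6*p)
-33080/8969 - 48951/f(53, -56) = -33080/8969 - 48951/(-6*(-56) - 6*53) = -33080*1/8969 - 48951/(336 - 318) = -33080/8969 - 48951/18 = -33080/8969 - 48951*1/18 = -33080/8969 - 5439/2 = -48848551/17938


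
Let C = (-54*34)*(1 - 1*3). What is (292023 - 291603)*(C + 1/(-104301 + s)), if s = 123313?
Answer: 1047180975/679 ≈ 1.5422e+6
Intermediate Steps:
C = 3672 (C = -1836*(1 - 3) = -1836*(-2) = 3672)
(292023 - 291603)*(C + 1/(-104301 + s)) = (292023 - 291603)*(3672 + 1/(-104301 + 123313)) = 420*(3672 + 1/19012) = 420*(69812065/19012) = 1047180975/679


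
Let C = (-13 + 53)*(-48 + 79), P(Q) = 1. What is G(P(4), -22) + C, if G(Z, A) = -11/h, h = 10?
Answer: 12389/10 ≈ 1238.9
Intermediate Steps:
G(Z, A) = -11/10
C = 1240 (C = 40*31 = 1240)
G(P(4), -22) + C = -11/10 + 1240 = 12389/10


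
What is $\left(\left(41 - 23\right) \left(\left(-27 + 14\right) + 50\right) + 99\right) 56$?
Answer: $42840$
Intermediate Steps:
$\left(\left(41 - 23\right) \left(\left(-27 + 14\right) + 50\right) + 99\right) 56 = \left(18 \left(-13 + 50\right) + 99\right) 56 = \left(18 \cdot 37 + 99\right) 56 = \left(666 + 99\right) 56 = 765 \cdot 56 = 42840$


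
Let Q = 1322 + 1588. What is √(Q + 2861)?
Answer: √5771 ≈ 75.967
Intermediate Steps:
Q = 2910
√(Q + 2861) = √(2910 + 2861) = √5771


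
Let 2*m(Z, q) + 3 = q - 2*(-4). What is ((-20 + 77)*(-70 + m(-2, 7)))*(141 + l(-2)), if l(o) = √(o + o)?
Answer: -514368 - 7296*I ≈ -5.1437e+5 - 7296.0*I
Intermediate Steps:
l(o) = √2*√o (l(o) = √(2*o) = √2*√o)
m(Z, q) = 5/2 + q/2 (m(Z, q) = -3/2 + (q - 2*(-4))/2 = -3/2 + (q + 8)/2 = -3/2 + (8 + q)/2 = -3/2 + (4 + q/2) = 5/2 + q/2)
((-20 + 77)*(-70 + m(-2, 7)))*(141 + l(-2)) = ((-20 + 77)*(-70 + (5/2 + (½)*7)))*(141 + √2*√(-2)) = (57*(-70 + (5/2 + 7/2)))*(141 + √2*(I*√2)) = (57*(-70 + 6))*(141 + 2*I) = (57*(-64))*(141 + 2*I) = -3648*(141 + 2*I) = -514368 - 7296*I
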